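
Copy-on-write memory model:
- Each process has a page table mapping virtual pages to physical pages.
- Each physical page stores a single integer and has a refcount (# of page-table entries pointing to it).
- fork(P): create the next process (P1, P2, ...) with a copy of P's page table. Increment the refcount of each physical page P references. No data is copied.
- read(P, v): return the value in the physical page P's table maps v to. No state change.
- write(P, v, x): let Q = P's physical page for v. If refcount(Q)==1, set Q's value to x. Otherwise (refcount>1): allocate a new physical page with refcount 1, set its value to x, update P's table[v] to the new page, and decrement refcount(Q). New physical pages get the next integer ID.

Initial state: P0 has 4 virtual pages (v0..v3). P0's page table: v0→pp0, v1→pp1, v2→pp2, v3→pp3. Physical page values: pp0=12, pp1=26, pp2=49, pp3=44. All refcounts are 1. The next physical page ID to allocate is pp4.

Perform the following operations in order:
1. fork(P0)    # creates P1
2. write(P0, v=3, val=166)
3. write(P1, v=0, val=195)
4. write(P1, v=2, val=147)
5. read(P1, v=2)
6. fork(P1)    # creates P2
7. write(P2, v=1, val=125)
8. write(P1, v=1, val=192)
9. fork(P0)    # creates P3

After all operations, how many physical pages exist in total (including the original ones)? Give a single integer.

Answer: 9

Derivation:
Op 1: fork(P0) -> P1. 4 ppages; refcounts: pp0:2 pp1:2 pp2:2 pp3:2
Op 2: write(P0, v3, 166). refcount(pp3)=2>1 -> COPY to pp4. 5 ppages; refcounts: pp0:2 pp1:2 pp2:2 pp3:1 pp4:1
Op 3: write(P1, v0, 195). refcount(pp0)=2>1 -> COPY to pp5. 6 ppages; refcounts: pp0:1 pp1:2 pp2:2 pp3:1 pp4:1 pp5:1
Op 4: write(P1, v2, 147). refcount(pp2)=2>1 -> COPY to pp6. 7 ppages; refcounts: pp0:1 pp1:2 pp2:1 pp3:1 pp4:1 pp5:1 pp6:1
Op 5: read(P1, v2) -> 147. No state change.
Op 6: fork(P1) -> P2. 7 ppages; refcounts: pp0:1 pp1:3 pp2:1 pp3:2 pp4:1 pp5:2 pp6:2
Op 7: write(P2, v1, 125). refcount(pp1)=3>1 -> COPY to pp7. 8 ppages; refcounts: pp0:1 pp1:2 pp2:1 pp3:2 pp4:1 pp5:2 pp6:2 pp7:1
Op 8: write(P1, v1, 192). refcount(pp1)=2>1 -> COPY to pp8. 9 ppages; refcounts: pp0:1 pp1:1 pp2:1 pp3:2 pp4:1 pp5:2 pp6:2 pp7:1 pp8:1
Op 9: fork(P0) -> P3. 9 ppages; refcounts: pp0:2 pp1:2 pp2:2 pp3:2 pp4:2 pp5:2 pp6:2 pp7:1 pp8:1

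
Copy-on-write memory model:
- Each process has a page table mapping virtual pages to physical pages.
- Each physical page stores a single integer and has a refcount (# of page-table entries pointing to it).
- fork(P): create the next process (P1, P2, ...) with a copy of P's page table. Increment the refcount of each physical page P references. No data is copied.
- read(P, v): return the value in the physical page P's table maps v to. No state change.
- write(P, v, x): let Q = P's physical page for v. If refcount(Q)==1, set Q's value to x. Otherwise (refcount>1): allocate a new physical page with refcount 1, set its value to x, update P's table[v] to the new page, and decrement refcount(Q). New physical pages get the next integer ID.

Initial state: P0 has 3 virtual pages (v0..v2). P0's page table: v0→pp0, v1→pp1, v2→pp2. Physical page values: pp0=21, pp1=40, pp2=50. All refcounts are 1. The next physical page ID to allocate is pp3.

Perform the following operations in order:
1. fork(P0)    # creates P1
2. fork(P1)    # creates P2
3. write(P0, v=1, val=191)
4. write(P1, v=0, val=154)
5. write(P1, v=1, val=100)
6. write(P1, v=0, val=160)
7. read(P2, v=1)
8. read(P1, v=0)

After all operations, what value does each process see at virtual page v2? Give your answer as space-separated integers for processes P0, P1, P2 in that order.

Answer: 50 50 50

Derivation:
Op 1: fork(P0) -> P1. 3 ppages; refcounts: pp0:2 pp1:2 pp2:2
Op 2: fork(P1) -> P2. 3 ppages; refcounts: pp0:3 pp1:3 pp2:3
Op 3: write(P0, v1, 191). refcount(pp1)=3>1 -> COPY to pp3. 4 ppages; refcounts: pp0:3 pp1:2 pp2:3 pp3:1
Op 4: write(P1, v0, 154). refcount(pp0)=3>1 -> COPY to pp4. 5 ppages; refcounts: pp0:2 pp1:2 pp2:3 pp3:1 pp4:1
Op 5: write(P1, v1, 100). refcount(pp1)=2>1 -> COPY to pp5. 6 ppages; refcounts: pp0:2 pp1:1 pp2:3 pp3:1 pp4:1 pp5:1
Op 6: write(P1, v0, 160). refcount(pp4)=1 -> write in place. 6 ppages; refcounts: pp0:2 pp1:1 pp2:3 pp3:1 pp4:1 pp5:1
Op 7: read(P2, v1) -> 40. No state change.
Op 8: read(P1, v0) -> 160. No state change.
P0: v2 -> pp2 = 50
P1: v2 -> pp2 = 50
P2: v2 -> pp2 = 50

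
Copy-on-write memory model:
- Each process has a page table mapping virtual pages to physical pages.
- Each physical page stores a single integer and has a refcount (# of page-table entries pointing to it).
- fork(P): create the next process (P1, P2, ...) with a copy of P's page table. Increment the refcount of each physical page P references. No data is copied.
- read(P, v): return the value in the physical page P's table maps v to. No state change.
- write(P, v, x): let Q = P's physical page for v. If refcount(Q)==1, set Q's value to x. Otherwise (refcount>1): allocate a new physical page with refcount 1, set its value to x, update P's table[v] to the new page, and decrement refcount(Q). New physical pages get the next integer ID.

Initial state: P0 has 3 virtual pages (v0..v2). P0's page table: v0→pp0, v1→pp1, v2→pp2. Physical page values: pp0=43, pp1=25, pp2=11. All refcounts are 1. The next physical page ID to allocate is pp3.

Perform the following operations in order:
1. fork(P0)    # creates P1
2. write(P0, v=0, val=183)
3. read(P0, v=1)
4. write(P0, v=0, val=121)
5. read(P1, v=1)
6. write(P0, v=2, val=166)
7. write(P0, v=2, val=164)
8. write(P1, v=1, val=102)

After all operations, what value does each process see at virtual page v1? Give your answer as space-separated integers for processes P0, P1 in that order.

Op 1: fork(P0) -> P1. 3 ppages; refcounts: pp0:2 pp1:2 pp2:2
Op 2: write(P0, v0, 183). refcount(pp0)=2>1 -> COPY to pp3. 4 ppages; refcounts: pp0:1 pp1:2 pp2:2 pp3:1
Op 3: read(P0, v1) -> 25. No state change.
Op 4: write(P0, v0, 121). refcount(pp3)=1 -> write in place. 4 ppages; refcounts: pp0:1 pp1:2 pp2:2 pp3:1
Op 5: read(P1, v1) -> 25. No state change.
Op 6: write(P0, v2, 166). refcount(pp2)=2>1 -> COPY to pp4. 5 ppages; refcounts: pp0:1 pp1:2 pp2:1 pp3:1 pp4:1
Op 7: write(P0, v2, 164). refcount(pp4)=1 -> write in place. 5 ppages; refcounts: pp0:1 pp1:2 pp2:1 pp3:1 pp4:1
Op 8: write(P1, v1, 102). refcount(pp1)=2>1 -> COPY to pp5. 6 ppages; refcounts: pp0:1 pp1:1 pp2:1 pp3:1 pp4:1 pp5:1
P0: v1 -> pp1 = 25
P1: v1 -> pp5 = 102

Answer: 25 102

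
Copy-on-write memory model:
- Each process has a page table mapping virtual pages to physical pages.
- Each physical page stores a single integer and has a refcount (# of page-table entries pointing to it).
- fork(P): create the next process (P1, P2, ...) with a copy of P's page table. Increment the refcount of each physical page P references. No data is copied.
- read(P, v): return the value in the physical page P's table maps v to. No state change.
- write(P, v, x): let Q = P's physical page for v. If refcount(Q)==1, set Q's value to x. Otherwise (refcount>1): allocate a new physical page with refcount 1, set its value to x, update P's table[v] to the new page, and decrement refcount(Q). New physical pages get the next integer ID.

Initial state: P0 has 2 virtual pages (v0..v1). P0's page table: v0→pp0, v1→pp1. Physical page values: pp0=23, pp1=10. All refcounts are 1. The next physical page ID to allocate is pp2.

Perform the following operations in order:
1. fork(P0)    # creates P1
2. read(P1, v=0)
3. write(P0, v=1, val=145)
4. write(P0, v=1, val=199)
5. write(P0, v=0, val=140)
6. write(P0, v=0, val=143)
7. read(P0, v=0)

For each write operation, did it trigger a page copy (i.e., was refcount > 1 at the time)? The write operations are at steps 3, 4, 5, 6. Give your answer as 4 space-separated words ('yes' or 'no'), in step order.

Op 1: fork(P0) -> P1. 2 ppages; refcounts: pp0:2 pp1:2
Op 2: read(P1, v0) -> 23. No state change.
Op 3: write(P0, v1, 145). refcount(pp1)=2>1 -> COPY to pp2. 3 ppages; refcounts: pp0:2 pp1:1 pp2:1
Op 4: write(P0, v1, 199). refcount(pp2)=1 -> write in place. 3 ppages; refcounts: pp0:2 pp1:1 pp2:1
Op 5: write(P0, v0, 140). refcount(pp0)=2>1 -> COPY to pp3. 4 ppages; refcounts: pp0:1 pp1:1 pp2:1 pp3:1
Op 6: write(P0, v0, 143). refcount(pp3)=1 -> write in place. 4 ppages; refcounts: pp0:1 pp1:1 pp2:1 pp3:1
Op 7: read(P0, v0) -> 143. No state change.

yes no yes no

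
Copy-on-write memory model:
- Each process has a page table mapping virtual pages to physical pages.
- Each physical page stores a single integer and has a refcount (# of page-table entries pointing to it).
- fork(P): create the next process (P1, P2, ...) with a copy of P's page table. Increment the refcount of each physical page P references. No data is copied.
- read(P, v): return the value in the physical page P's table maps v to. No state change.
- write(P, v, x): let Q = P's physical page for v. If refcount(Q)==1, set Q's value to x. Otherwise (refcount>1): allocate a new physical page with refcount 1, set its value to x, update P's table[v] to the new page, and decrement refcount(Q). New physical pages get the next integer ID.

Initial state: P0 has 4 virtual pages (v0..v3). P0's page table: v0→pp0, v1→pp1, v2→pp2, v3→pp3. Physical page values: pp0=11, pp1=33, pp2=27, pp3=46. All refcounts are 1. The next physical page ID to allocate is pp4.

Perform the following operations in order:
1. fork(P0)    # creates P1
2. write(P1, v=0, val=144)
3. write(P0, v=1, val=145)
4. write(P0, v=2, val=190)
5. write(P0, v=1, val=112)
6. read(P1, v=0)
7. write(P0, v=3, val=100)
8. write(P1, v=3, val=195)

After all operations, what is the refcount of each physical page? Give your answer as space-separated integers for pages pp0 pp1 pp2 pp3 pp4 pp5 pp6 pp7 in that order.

Op 1: fork(P0) -> P1. 4 ppages; refcounts: pp0:2 pp1:2 pp2:2 pp3:2
Op 2: write(P1, v0, 144). refcount(pp0)=2>1 -> COPY to pp4. 5 ppages; refcounts: pp0:1 pp1:2 pp2:2 pp3:2 pp4:1
Op 3: write(P0, v1, 145). refcount(pp1)=2>1 -> COPY to pp5. 6 ppages; refcounts: pp0:1 pp1:1 pp2:2 pp3:2 pp4:1 pp5:1
Op 4: write(P0, v2, 190). refcount(pp2)=2>1 -> COPY to pp6. 7 ppages; refcounts: pp0:1 pp1:1 pp2:1 pp3:2 pp4:1 pp5:1 pp6:1
Op 5: write(P0, v1, 112). refcount(pp5)=1 -> write in place. 7 ppages; refcounts: pp0:1 pp1:1 pp2:1 pp3:2 pp4:1 pp5:1 pp6:1
Op 6: read(P1, v0) -> 144. No state change.
Op 7: write(P0, v3, 100). refcount(pp3)=2>1 -> COPY to pp7. 8 ppages; refcounts: pp0:1 pp1:1 pp2:1 pp3:1 pp4:1 pp5:1 pp6:1 pp7:1
Op 8: write(P1, v3, 195). refcount(pp3)=1 -> write in place. 8 ppages; refcounts: pp0:1 pp1:1 pp2:1 pp3:1 pp4:1 pp5:1 pp6:1 pp7:1

Answer: 1 1 1 1 1 1 1 1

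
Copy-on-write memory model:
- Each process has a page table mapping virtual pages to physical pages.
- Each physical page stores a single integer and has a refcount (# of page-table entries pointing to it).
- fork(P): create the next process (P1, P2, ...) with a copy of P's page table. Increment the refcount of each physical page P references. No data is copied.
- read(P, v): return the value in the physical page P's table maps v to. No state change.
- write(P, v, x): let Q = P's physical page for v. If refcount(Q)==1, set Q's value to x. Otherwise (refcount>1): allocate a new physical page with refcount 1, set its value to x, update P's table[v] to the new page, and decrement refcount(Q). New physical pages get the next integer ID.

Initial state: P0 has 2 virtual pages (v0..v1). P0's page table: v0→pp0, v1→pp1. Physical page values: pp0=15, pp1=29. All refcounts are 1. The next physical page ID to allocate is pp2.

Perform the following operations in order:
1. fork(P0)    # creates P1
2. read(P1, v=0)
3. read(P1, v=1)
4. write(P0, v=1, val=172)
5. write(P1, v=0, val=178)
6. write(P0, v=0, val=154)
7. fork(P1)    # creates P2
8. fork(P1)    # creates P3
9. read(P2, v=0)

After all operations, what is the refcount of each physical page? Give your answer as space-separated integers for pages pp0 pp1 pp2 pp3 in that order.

Op 1: fork(P0) -> P1. 2 ppages; refcounts: pp0:2 pp1:2
Op 2: read(P1, v0) -> 15. No state change.
Op 3: read(P1, v1) -> 29. No state change.
Op 4: write(P0, v1, 172). refcount(pp1)=2>1 -> COPY to pp2. 3 ppages; refcounts: pp0:2 pp1:1 pp2:1
Op 5: write(P1, v0, 178). refcount(pp0)=2>1 -> COPY to pp3. 4 ppages; refcounts: pp0:1 pp1:1 pp2:1 pp3:1
Op 6: write(P0, v0, 154). refcount(pp0)=1 -> write in place. 4 ppages; refcounts: pp0:1 pp1:1 pp2:1 pp3:1
Op 7: fork(P1) -> P2. 4 ppages; refcounts: pp0:1 pp1:2 pp2:1 pp3:2
Op 8: fork(P1) -> P3. 4 ppages; refcounts: pp0:1 pp1:3 pp2:1 pp3:3
Op 9: read(P2, v0) -> 178. No state change.

Answer: 1 3 1 3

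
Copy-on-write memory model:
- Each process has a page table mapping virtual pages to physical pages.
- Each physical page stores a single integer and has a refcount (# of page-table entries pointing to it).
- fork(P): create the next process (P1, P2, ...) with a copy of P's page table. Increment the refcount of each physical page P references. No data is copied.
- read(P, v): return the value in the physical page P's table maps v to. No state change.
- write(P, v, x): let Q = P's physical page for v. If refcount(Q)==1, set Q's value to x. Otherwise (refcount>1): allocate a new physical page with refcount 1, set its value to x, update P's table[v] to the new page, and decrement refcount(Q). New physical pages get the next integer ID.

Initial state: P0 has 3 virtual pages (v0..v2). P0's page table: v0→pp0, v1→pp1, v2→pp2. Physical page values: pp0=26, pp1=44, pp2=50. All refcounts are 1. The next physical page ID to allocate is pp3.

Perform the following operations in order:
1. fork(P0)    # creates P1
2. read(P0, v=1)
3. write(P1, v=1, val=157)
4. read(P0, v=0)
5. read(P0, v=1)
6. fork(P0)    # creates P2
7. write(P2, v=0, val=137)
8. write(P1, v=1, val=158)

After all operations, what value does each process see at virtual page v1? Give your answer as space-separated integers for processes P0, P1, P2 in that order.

Answer: 44 158 44

Derivation:
Op 1: fork(P0) -> P1. 3 ppages; refcounts: pp0:2 pp1:2 pp2:2
Op 2: read(P0, v1) -> 44. No state change.
Op 3: write(P1, v1, 157). refcount(pp1)=2>1 -> COPY to pp3. 4 ppages; refcounts: pp0:2 pp1:1 pp2:2 pp3:1
Op 4: read(P0, v0) -> 26. No state change.
Op 5: read(P0, v1) -> 44. No state change.
Op 6: fork(P0) -> P2. 4 ppages; refcounts: pp0:3 pp1:2 pp2:3 pp3:1
Op 7: write(P2, v0, 137). refcount(pp0)=3>1 -> COPY to pp4. 5 ppages; refcounts: pp0:2 pp1:2 pp2:3 pp3:1 pp4:1
Op 8: write(P1, v1, 158). refcount(pp3)=1 -> write in place. 5 ppages; refcounts: pp0:2 pp1:2 pp2:3 pp3:1 pp4:1
P0: v1 -> pp1 = 44
P1: v1 -> pp3 = 158
P2: v1 -> pp1 = 44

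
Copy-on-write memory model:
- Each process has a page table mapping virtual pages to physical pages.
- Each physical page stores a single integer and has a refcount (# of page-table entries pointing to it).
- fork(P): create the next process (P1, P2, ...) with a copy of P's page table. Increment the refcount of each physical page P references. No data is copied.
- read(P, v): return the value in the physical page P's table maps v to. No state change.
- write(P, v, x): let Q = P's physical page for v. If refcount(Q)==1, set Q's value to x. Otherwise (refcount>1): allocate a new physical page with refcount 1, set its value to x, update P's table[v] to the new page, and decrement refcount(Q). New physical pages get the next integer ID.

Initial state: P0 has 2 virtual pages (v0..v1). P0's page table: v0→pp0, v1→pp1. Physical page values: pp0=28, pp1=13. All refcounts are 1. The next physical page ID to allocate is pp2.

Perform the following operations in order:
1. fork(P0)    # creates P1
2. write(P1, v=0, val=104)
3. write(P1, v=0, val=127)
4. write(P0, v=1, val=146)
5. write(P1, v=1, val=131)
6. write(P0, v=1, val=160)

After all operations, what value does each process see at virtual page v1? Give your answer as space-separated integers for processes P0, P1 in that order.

Op 1: fork(P0) -> P1. 2 ppages; refcounts: pp0:2 pp1:2
Op 2: write(P1, v0, 104). refcount(pp0)=2>1 -> COPY to pp2. 3 ppages; refcounts: pp0:1 pp1:2 pp2:1
Op 3: write(P1, v0, 127). refcount(pp2)=1 -> write in place. 3 ppages; refcounts: pp0:1 pp1:2 pp2:1
Op 4: write(P0, v1, 146). refcount(pp1)=2>1 -> COPY to pp3. 4 ppages; refcounts: pp0:1 pp1:1 pp2:1 pp3:1
Op 5: write(P1, v1, 131). refcount(pp1)=1 -> write in place. 4 ppages; refcounts: pp0:1 pp1:1 pp2:1 pp3:1
Op 6: write(P0, v1, 160). refcount(pp3)=1 -> write in place. 4 ppages; refcounts: pp0:1 pp1:1 pp2:1 pp3:1
P0: v1 -> pp3 = 160
P1: v1 -> pp1 = 131

Answer: 160 131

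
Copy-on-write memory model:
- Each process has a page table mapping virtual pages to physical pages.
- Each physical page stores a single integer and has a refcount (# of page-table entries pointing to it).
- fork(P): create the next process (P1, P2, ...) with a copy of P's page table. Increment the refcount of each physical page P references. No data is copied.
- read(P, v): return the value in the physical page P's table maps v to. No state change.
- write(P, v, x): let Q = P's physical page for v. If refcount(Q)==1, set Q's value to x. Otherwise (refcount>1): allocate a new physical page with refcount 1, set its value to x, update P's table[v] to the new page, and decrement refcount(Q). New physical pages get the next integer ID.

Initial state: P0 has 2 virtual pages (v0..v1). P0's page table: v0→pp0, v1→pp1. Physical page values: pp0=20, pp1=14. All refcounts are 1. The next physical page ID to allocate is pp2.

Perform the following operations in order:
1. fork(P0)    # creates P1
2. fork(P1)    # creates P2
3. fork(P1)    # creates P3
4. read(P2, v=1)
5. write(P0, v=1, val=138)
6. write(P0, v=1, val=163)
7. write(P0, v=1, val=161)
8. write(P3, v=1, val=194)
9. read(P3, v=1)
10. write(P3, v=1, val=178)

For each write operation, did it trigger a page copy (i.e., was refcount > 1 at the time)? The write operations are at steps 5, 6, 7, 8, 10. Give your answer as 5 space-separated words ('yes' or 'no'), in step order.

Op 1: fork(P0) -> P1. 2 ppages; refcounts: pp0:2 pp1:2
Op 2: fork(P1) -> P2. 2 ppages; refcounts: pp0:3 pp1:3
Op 3: fork(P1) -> P3. 2 ppages; refcounts: pp0:4 pp1:4
Op 4: read(P2, v1) -> 14. No state change.
Op 5: write(P0, v1, 138). refcount(pp1)=4>1 -> COPY to pp2. 3 ppages; refcounts: pp0:4 pp1:3 pp2:1
Op 6: write(P0, v1, 163). refcount(pp2)=1 -> write in place. 3 ppages; refcounts: pp0:4 pp1:3 pp2:1
Op 7: write(P0, v1, 161). refcount(pp2)=1 -> write in place. 3 ppages; refcounts: pp0:4 pp1:3 pp2:1
Op 8: write(P3, v1, 194). refcount(pp1)=3>1 -> COPY to pp3. 4 ppages; refcounts: pp0:4 pp1:2 pp2:1 pp3:1
Op 9: read(P3, v1) -> 194. No state change.
Op 10: write(P3, v1, 178). refcount(pp3)=1 -> write in place. 4 ppages; refcounts: pp0:4 pp1:2 pp2:1 pp3:1

yes no no yes no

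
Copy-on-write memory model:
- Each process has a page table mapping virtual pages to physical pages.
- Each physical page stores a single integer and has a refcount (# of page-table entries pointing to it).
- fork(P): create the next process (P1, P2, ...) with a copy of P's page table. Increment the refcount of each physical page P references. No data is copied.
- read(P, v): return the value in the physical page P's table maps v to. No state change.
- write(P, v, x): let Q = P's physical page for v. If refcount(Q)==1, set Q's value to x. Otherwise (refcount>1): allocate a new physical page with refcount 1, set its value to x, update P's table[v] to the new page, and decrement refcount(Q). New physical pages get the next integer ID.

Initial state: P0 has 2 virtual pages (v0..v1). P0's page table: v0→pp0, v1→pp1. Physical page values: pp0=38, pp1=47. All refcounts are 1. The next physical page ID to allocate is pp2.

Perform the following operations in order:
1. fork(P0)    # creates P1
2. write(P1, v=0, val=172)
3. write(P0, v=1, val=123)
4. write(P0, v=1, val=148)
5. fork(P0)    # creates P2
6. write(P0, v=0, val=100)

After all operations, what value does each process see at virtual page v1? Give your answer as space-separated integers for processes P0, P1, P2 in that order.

Op 1: fork(P0) -> P1. 2 ppages; refcounts: pp0:2 pp1:2
Op 2: write(P1, v0, 172). refcount(pp0)=2>1 -> COPY to pp2. 3 ppages; refcounts: pp0:1 pp1:2 pp2:1
Op 3: write(P0, v1, 123). refcount(pp1)=2>1 -> COPY to pp3. 4 ppages; refcounts: pp0:1 pp1:1 pp2:1 pp3:1
Op 4: write(P0, v1, 148). refcount(pp3)=1 -> write in place. 4 ppages; refcounts: pp0:1 pp1:1 pp2:1 pp3:1
Op 5: fork(P0) -> P2. 4 ppages; refcounts: pp0:2 pp1:1 pp2:1 pp3:2
Op 6: write(P0, v0, 100). refcount(pp0)=2>1 -> COPY to pp4. 5 ppages; refcounts: pp0:1 pp1:1 pp2:1 pp3:2 pp4:1
P0: v1 -> pp3 = 148
P1: v1 -> pp1 = 47
P2: v1 -> pp3 = 148

Answer: 148 47 148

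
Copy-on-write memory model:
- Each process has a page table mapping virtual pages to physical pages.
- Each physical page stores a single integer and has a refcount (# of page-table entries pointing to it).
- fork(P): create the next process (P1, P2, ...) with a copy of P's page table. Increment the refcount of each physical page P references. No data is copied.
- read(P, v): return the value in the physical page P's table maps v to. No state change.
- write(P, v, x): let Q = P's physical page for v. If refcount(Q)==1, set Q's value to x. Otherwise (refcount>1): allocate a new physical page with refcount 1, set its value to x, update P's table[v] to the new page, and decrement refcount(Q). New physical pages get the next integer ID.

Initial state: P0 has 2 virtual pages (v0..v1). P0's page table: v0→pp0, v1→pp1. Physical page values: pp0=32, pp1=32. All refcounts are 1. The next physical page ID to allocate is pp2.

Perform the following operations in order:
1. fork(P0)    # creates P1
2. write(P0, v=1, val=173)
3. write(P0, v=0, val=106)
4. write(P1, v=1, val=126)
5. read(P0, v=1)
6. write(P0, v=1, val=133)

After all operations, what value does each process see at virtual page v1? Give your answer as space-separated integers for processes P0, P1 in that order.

Op 1: fork(P0) -> P1. 2 ppages; refcounts: pp0:2 pp1:2
Op 2: write(P0, v1, 173). refcount(pp1)=2>1 -> COPY to pp2. 3 ppages; refcounts: pp0:2 pp1:1 pp2:1
Op 3: write(P0, v0, 106). refcount(pp0)=2>1 -> COPY to pp3. 4 ppages; refcounts: pp0:1 pp1:1 pp2:1 pp3:1
Op 4: write(P1, v1, 126). refcount(pp1)=1 -> write in place. 4 ppages; refcounts: pp0:1 pp1:1 pp2:1 pp3:1
Op 5: read(P0, v1) -> 173. No state change.
Op 6: write(P0, v1, 133). refcount(pp2)=1 -> write in place. 4 ppages; refcounts: pp0:1 pp1:1 pp2:1 pp3:1
P0: v1 -> pp2 = 133
P1: v1 -> pp1 = 126

Answer: 133 126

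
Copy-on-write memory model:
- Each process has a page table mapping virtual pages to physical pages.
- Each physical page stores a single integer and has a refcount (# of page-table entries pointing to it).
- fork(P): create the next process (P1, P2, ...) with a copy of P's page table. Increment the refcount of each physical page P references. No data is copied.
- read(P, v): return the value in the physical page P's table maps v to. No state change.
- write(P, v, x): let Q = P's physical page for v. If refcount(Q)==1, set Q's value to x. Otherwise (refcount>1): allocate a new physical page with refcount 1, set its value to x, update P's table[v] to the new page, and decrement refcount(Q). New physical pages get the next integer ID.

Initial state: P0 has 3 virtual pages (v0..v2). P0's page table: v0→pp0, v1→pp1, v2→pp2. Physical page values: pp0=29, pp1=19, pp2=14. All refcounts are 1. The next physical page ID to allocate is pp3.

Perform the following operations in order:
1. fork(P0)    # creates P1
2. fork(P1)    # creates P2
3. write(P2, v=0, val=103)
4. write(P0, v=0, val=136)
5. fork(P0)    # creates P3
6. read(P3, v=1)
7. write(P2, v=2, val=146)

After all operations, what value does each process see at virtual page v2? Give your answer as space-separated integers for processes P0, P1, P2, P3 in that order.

Op 1: fork(P0) -> P1. 3 ppages; refcounts: pp0:2 pp1:2 pp2:2
Op 2: fork(P1) -> P2. 3 ppages; refcounts: pp0:3 pp1:3 pp2:3
Op 3: write(P2, v0, 103). refcount(pp0)=3>1 -> COPY to pp3. 4 ppages; refcounts: pp0:2 pp1:3 pp2:3 pp3:1
Op 4: write(P0, v0, 136). refcount(pp0)=2>1 -> COPY to pp4. 5 ppages; refcounts: pp0:1 pp1:3 pp2:3 pp3:1 pp4:1
Op 5: fork(P0) -> P3. 5 ppages; refcounts: pp0:1 pp1:4 pp2:4 pp3:1 pp4:2
Op 6: read(P3, v1) -> 19. No state change.
Op 7: write(P2, v2, 146). refcount(pp2)=4>1 -> COPY to pp5. 6 ppages; refcounts: pp0:1 pp1:4 pp2:3 pp3:1 pp4:2 pp5:1
P0: v2 -> pp2 = 14
P1: v2 -> pp2 = 14
P2: v2 -> pp5 = 146
P3: v2 -> pp2 = 14

Answer: 14 14 146 14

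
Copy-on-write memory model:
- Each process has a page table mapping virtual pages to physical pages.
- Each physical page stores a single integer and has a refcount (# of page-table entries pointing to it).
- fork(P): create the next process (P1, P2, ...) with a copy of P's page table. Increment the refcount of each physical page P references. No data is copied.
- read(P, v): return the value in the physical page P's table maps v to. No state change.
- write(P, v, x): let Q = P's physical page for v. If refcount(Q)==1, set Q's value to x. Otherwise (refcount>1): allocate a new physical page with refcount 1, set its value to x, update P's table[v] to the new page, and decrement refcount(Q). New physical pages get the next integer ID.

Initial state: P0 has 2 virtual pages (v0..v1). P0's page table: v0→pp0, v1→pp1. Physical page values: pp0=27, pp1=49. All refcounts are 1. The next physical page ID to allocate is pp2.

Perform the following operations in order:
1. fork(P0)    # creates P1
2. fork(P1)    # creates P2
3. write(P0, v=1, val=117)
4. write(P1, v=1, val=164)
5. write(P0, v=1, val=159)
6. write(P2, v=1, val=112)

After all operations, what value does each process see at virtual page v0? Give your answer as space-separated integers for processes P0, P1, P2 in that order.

Op 1: fork(P0) -> P1. 2 ppages; refcounts: pp0:2 pp1:2
Op 2: fork(P1) -> P2. 2 ppages; refcounts: pp0:3 pp1:3
Op 3: write(P0, v1, 117). refcount(pp1)=3>1 -> COPY to pp2. 3 ppages; refcounts: pp0:3 pp1:2 pp2:1
Op 4: write(P1, v1, 164). refcount(pp1)=2>1 -> COPY to pp3. 4 ppages; refcounts: pp0:3 pp1:1 pp2:1 pp3:1
Op 5: write(P0, v1, 159). refcount(pp2)=1 -> write in place. 4 ppages; refcounts: pp0:3 pp1:1 pp2:1 pp3:1
Op 6: write(P2, v1, 112). refcount(pp1)=1 -> write in place. 4 ppages; refcounts: pp0:3 pp1:1 pp2:1 pp3:1
P0: v0 -> pp0 = 27
P1: v0 -> pp0 = 27
P2: v0 -> pp0 = 27

Answer: 27 27 27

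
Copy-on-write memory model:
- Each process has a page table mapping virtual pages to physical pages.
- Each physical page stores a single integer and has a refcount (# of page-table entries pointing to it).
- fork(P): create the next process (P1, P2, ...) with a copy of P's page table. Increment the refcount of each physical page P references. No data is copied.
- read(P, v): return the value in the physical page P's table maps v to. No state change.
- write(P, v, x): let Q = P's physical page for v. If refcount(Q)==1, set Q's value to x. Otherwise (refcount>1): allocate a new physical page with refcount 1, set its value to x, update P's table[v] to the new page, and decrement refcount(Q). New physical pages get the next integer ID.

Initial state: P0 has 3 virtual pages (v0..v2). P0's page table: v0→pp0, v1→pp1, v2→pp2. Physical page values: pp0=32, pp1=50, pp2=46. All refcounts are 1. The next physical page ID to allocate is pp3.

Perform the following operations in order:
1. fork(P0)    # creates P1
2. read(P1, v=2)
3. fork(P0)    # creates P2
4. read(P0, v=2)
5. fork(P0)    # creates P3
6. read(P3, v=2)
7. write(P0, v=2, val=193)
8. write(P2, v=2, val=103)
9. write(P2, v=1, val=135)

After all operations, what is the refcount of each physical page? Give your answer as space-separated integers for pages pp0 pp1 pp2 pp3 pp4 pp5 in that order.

Op 1: fork(P0) -> P1. 3 ppages; refcounts: pp0:2 pp1:2 pp2:2
Op 2: read(P1, v2) -> 46. No state change.
Op 3: fork(P0) -> P2. 3 ppages; refcounts: pp0:3 pp1:3 pp2:3
Op 4: read(P0, v2) -> 46. No state change.
Op 5: fork(P0) -> P3. 3 ppages; refcounts: pp0:4 pp1:4 pp2:4
Op 6: read(P3, v2) -> 46. No state change.
Op 7: write(P0, v2, 193). refcount(pp2)=4>1 -> COPY to pp3. 4 ppages; refcounts: pp0:4 pp1:4 pp2:3 pp3:1
Op 8: write(P2, v2, 103). refcount(pp2)=3>1 -> COPY to pp4. 5 ppages; refcounts: pp0:4 pp1:4 pp2:2 pp3:1 pp4:1
Op 9: write(P2, v1, 135). refcount(pp1)=4>1 -> COPY to pp5. 6 ppages; refcounts: pp0:4 pp1:3 pp2:2 pp3:1 pp4:1 pp5:1

Answer: 4 3 2 1 1 1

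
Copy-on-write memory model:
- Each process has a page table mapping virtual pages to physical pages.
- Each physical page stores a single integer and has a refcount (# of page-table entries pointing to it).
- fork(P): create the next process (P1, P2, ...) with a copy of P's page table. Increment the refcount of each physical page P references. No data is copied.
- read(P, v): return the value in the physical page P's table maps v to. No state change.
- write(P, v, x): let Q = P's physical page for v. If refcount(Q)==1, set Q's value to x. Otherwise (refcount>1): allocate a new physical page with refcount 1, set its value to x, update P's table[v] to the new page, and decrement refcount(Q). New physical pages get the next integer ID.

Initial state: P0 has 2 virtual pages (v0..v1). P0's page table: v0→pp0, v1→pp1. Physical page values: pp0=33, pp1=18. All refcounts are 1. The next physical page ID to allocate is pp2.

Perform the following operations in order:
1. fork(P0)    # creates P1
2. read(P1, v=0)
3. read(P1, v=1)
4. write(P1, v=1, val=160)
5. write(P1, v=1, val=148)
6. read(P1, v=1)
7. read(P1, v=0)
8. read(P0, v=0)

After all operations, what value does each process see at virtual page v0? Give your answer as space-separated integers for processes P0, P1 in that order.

Answer: 33 33

Derivation:
Op 1: fork(P0) -> P1. 2 ppages; refcounts: pp0:2 pp1:2
Op 2: read(P1, v0) -> 33. No state change.
Op 3: read(P1, v1) -> 18. No state change.
Op 4: write(P1, v1, 160). refcount(pp1)=2>1 -> COPY to pp2. 3 ppages; refcounts: pp0:2 pp1:1 pp2:1
Op 5: write(P1, v1, 148). refcount(pp2)=1 -> write in place. 3 ppages; refcounts: pp0:2 pp1:1 pp2:1
Op 6: read(P1, v1) -> 148. No state change.
Op 7: read(P1, v0) -> 33. No state change.
Op 8: read(P0, v0) -> 33. No state change.
P0: v0 -> pp0 = 33
P1: v0 -> pp0 = 33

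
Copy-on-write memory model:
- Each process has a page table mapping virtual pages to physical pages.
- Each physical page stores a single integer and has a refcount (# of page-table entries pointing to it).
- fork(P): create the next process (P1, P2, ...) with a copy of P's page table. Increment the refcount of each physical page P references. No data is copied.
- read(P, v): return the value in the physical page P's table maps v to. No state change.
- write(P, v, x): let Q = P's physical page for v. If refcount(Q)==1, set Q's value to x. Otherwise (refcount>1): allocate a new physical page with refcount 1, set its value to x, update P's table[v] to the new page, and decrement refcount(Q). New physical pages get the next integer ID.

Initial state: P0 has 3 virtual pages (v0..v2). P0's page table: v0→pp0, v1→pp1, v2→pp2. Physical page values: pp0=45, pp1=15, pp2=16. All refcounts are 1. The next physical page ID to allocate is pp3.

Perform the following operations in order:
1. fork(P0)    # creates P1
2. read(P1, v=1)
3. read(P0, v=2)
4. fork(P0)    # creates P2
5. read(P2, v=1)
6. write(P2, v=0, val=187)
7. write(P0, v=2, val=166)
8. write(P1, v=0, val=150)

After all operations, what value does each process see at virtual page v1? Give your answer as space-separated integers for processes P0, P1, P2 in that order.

Op 1: fork(P0) -> P1. 3 ppages; refcounts: pp0:2 pp1:2 pp2:2
Op 2: read(P1, v1) -> 15. No state change.
Op 3: read(P0, v2) -> 16. No state change.
Op 4: fork(P0) -> P2. 3 ppages; refcounts: pp0:3 pp1:3 pp2:3
Op 5: read(P2, v1) -> 15. No state change.
Op 6: write(P2, v0, 187). refcount(pp0)=3>1 -> COPY to pp3. 4 ppages; refcounts: pp0:2 pp1:3 pp2:3 pp3:1
Op 7: write(P0, v2, 166). refcount(pp2)=3>1 -> COPY to pp4. 5 ppages; refcounts: pp0:2 pp1:3 pp2:2 pp3:1 pp4:1
Op 8: write(P1, v0, 150). refcount(pp0)=2>1 -> COPY to pp5. 6 ppages; refcounts: pp0:1 pp1:3 pp2:2 pp3:1 pp4:1 pp5:1
P0: v1 -> pp1 = 15
P1: v1 -> pp1 = 15
P2: v1 -> pp1 = 15

Answer: 15 15 15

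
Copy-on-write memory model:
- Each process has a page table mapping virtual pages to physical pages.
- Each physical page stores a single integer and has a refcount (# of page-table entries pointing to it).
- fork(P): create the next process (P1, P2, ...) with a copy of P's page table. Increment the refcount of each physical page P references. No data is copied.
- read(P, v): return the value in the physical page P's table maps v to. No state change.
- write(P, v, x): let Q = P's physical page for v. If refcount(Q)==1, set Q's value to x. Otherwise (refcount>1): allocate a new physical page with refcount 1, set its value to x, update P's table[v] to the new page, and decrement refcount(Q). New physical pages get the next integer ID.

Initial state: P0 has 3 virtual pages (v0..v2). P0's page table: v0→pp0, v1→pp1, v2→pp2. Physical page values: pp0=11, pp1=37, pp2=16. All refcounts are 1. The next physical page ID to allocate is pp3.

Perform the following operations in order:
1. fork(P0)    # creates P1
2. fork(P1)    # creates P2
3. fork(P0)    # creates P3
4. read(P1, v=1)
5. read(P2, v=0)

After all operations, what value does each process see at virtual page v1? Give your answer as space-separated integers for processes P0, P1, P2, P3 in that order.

Answer: 37 37 37 37

Derivation:
Op 1: fork(P0) -> P1. 3 ppages; refcounts: pp0:2 pp1:2 pp2:2
Op 2: fork(P1) -> P2. 3 ppages; refcounts: pp0:3 pp1:3 pp2:3
Op 3: fork(P0) -> P3. 3 ppages; refcounts: pp0:4 pp1:4 pp2:4
Op 4: read(P1, v1) -> 37. No state change.
Op 5: read(P2, v0) -> 11. No state change.
P0: v1 -> pp1 = 37
P1: v1 -> pp1 = 37
P2: v1 -> pp1 = 37
P3: v1 -> pp1 = 37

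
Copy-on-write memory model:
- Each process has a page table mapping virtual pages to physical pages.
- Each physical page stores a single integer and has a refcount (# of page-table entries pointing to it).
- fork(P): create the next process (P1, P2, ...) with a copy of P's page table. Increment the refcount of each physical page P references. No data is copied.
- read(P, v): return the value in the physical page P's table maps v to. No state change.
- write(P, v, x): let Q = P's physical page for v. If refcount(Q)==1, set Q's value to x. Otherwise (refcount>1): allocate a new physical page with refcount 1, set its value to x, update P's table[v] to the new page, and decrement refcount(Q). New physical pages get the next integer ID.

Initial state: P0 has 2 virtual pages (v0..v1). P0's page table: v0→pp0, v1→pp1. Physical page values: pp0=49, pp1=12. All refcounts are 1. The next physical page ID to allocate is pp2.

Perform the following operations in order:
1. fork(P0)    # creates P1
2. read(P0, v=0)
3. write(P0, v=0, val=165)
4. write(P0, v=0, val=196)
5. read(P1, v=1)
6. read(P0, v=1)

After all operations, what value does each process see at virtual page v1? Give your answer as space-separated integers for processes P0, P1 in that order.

Op 1: fork(P0) -> P1. 2 ppages; refcounts: pp0:2 pp1:2
Op 2: read(P0, v0) -> 49. No state change.
Op 3: write(P0, v0, 165). refcount(pp0)=2>1 -> COPY to pp2. 3 ppages; refcounts: pp0:1 pp1:2 pp2:1
Op 4: write(P0, v0, 196). refcount(pp2)=1 -> write in place. 3 ppages; refcounts: pp0:1 pp1:2 pp2:1
Op 5: read(P1, v1) -> 12. No state change.
Op 6: read(P0, v1) -> 12. No state change.
P0: v1 -> pp1 = 12
P1: v1 -> pp1 = 12

Answer: 12 12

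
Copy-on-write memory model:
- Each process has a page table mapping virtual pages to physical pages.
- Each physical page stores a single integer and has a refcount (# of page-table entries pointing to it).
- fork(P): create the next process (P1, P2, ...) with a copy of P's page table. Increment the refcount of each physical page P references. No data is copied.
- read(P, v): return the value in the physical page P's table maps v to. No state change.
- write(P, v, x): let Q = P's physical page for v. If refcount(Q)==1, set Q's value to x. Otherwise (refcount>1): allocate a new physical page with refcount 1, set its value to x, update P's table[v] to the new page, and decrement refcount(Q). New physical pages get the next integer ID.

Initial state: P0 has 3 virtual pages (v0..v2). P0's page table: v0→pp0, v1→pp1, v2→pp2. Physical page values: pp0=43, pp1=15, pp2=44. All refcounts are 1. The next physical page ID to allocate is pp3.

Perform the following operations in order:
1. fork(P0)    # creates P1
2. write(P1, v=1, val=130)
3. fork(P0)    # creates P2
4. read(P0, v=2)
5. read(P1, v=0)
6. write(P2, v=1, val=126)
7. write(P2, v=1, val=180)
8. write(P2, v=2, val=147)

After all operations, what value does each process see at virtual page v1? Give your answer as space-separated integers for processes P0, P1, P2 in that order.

Answer: 15 130 180

Derivation:
Op 1: fork(P0) -> P1. 3 ppages; refcounts: pp0:2 pp1:2 pp2:2
Op 2: write(P1, v1, 130). refcount(pp1)=2>1 -> COPY to pp3. 4 ppages; refcounts: pp0:2 pp1:1 pp2:2 pp3:1
Op 3: fork(P0) -> P2. 4 ppages; refcounts: pp0:3 pp1:2 pp2:3 pp3:1
Op 4: read(P0, v2) -> 44. No state change.
Op 5: read(P1, v0) -> 43. No state change.
Op 6: write(P2, v1, 126). refcount(pp1)=2>1 -> COPY to pp4. 5 ppages; refcounts: pp0:3 pp1:1 pp2:3 pp3:1 pp4:1
Op 7: write(P2, v1, 180). refcount(pp4)=1 -> write in place. 5 ppages; refcounts: pp0:3 pp1:1 pp2:3 pp3:1 pp4:1
Op 8: write(P2, v2, 147). refcount(pp2)=3>1 -> COPY to pp5. 6 ppages; refcounts: pp0:3 pp1:1 pp2:2 pp3:1 pp4:1 pp5:1
P0: v1 -> pp1 = 15
P1: v1 -> pp3 = 130
P2: v1 -> pp4 = 180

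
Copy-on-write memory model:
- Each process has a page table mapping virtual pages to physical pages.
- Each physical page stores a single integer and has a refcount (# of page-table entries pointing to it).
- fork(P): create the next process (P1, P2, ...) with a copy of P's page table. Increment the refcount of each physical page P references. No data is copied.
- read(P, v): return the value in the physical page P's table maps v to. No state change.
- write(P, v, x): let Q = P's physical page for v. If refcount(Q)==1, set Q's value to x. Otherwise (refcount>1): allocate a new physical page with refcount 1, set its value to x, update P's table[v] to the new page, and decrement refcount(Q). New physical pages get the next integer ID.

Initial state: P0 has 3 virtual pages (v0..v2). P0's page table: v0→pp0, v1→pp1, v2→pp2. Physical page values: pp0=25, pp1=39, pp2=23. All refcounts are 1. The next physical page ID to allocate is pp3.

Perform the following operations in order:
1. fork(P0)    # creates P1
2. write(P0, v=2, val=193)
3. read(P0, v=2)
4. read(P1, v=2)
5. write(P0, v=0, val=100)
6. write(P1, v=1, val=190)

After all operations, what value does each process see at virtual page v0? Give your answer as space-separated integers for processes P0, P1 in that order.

Answer: 100 25

Derivation:
Op 1: fork(P0) -> P1. 3 ppages; refcounts: pp0:2 pp1:2 pp2:2
Op 2: write(P0, v2, 193). refcount(pp2)=2>1 -> COPY to pp3. 4 ppages; refcounts: pp0:2 pp1:2 pp2:1 pp3:1
Op 3: read(P0, v2) -> 193. No state change.
Op 4: read(P1, v2) -> 23. No state change.
Op 5: write(P0, v0, 100). refcount(pp0)=2>1 -> COPY to pp4. 5 ppages; refcounts: pp0:1 pp1:2 pp2:1 pp3:1 pp4:1
Op 6: write(P1, v1, 190). refcount(pp1)=2>1 -> COPY to pp5. 6 ppages; refcounts: pp0:1 pp1:1 pp2:1 pp3:1 pp4:1 pp5:1
P0: v0 -> pp4 = 100
P1: v0 -> pp0 = 25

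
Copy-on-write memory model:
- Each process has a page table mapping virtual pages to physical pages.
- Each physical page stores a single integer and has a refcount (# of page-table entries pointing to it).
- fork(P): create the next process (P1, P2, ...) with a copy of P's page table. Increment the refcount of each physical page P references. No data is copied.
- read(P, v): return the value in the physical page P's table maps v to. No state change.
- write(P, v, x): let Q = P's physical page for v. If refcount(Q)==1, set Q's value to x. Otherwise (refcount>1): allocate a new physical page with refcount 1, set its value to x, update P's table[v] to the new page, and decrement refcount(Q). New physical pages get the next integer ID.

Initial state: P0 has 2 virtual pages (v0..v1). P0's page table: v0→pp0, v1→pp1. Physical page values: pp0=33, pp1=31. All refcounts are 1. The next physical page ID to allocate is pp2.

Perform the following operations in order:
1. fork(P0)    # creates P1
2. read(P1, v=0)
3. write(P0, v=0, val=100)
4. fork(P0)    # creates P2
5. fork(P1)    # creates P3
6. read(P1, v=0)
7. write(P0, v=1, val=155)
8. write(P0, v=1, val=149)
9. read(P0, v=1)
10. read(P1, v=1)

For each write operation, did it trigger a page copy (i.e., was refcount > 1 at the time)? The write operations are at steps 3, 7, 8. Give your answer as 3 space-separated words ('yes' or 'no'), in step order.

Op 1: fork(P0) -> P1. 2 ppages; refcounts: pp0:2 pp1:2
Op 2: read(P1, v0) -> 33. No state change.
Op 3: write(P0, v0, 100). refcount(pp0)=2>1 -> COPY to pp2. 3 ppages; refcounts: pp0:1 pp1:2 pp2:1
Op 4: fork(P0) -> P2. 3 ppages; refcounts: pp0:1 pp1:3 pp2:2
Op 5: fork(P1) -> P3. 3 ppages; refcounts: pp0:2 pp1:4 pp2:2
Op 6: read(P1, v0) -> 33. No state change.
Op 7: write(P0, v1, 155). refcount(pp1)=4>1 -> COPY to pp3. 4 ppages; refcounts: pp0:2 pp1:3 pp2:2 pp3:1
Op 8: write(P0, v1, 149). refcount(pp3)=1 -> write in place. 4 ppages; refcounts: pp0:2 pp1:3 pp2:2 pp3:1
Op 9: read(P0, v1) -> 149. No state change.
Op 10: read(P1, v1) -> 31. No state change.

yes yes no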